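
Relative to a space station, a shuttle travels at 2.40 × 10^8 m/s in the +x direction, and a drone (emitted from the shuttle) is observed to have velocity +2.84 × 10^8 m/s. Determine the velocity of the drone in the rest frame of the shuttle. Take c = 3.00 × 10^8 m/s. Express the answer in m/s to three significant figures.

+1.81 × 10^8 m/s

v = 0.800c, u = 0.947c.
Invert the composition law: u' = (u − v)/(1 − uv/c²).
u' = (0.947 − 0.800) / (1 − (0.947)(0.800)) = 0.1467/0.2427 = 0.6044.
u' = 0.6044 × 3.00 × 10^8 m/s.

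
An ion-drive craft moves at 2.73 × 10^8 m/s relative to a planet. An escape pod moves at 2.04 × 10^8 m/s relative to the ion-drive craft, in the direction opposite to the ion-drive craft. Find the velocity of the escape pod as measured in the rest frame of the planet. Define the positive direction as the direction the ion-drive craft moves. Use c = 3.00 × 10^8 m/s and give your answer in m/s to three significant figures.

In units of c (dividing by 3.00 × 10^8 m/s): v = 0.910, u' = -0.680.
u = (u' + v)/(1 + u'v/c²):
u = (-0.680 + 0.910) / (1 + (-0.680)·0.910) = 0.2300/0.3812 = 0.6034
(Galilean addition would give +0.230c.)
Converting back: u = 0.6034 × 3.00 × 10^8 m/s.

+1.81 × 10^8 m/s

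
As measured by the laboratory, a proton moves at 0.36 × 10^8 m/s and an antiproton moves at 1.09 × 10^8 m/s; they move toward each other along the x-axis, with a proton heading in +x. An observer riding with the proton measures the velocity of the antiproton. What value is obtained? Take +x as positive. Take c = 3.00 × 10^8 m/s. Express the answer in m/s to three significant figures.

-1.39 × 10^8 m/s

β_A = 0.120, β_B = -0.363 (dividing each by c = 3.00 × 10^8 m/s).
Transform to A's frame with the inverse velocity-addition law: u' = (u − v)/(1 − uv/c²), taking u = β_B and v = β_A.
u' = (-0.363 − 0.120) / (1 − (0.120)(-0.363)) = -0.4833/1.0436 = -0.4631.
u' = -0.4631 × 3.00 × 10^8 m/s.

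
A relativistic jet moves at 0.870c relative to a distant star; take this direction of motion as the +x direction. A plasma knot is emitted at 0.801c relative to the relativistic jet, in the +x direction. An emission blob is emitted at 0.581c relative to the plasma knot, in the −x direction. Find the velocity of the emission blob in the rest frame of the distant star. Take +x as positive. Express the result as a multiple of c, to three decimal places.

Apply u = (u' + v)/(1 + u'v/c²) successively, working outward toward the distant star.
Start: velocity of the relativistic jet relative to the distant star = 0.8700c.
Compose with the plasma knot (u' = 0.801 in the relativistic jet frame): u_1 = (0.801 + 0.870) / (1 + 0.801·0.870) = 1.6710/1.6969 = 0.9848.
Compose with the emission blob (u' = -0.581 in the plasma knot frame): u_2 = (-0.581 + 0.985) / (1 + (-0.581)·0.985) = 0.4038/0.4279 = 0.9437.

+0.944c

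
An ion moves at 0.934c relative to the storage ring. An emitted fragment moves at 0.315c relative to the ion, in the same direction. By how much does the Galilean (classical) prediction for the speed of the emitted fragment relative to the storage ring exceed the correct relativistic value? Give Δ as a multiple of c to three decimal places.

Δ = 0.284c

Galilean: u_cl = 0.315 + 0.934 = 1.2490.
Relativistic: u_rel = (0.315 + 0.934) / (1 + 0.315·0.934) = 1.2490/1.2942 = 0.9651.
Δ = 1.2490 − 0.9651 = 0.2839.
(The classical prediction exceeds c; the relativistic result does not.)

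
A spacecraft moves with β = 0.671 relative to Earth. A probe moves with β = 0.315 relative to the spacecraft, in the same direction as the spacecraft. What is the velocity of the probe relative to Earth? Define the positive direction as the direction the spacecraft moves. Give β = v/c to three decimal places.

β = 0.814

With v = 0.671 and u' = 0.315 (in units of c),
u = (u' + v)/(1 + u'v/c²):
u = (0.315 + 0.671) / (1 + 0.315·0.671) = 0.9860/1.2114 = 0.8140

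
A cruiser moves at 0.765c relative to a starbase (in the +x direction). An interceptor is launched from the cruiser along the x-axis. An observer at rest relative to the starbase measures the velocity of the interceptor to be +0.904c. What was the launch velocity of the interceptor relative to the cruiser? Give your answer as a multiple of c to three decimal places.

+0.451c

Invert the composition law: u' = (u − v)/(1 − uv/c²).
u' = (0.904 − 0.765) / (1 − (0.904)(0.765)) = 0.1390/0.3084 = 0.4507.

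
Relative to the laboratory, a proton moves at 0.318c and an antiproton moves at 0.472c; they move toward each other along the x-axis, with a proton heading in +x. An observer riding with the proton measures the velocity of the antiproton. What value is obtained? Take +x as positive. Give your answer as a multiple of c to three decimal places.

β_A = 0.318, β_B = -0.472.
Transform to A's frame with the inverse velocity-addition law: u' = (u − v)/(1 − uv/c²), taking u = β_B and v = β_A.
u' = (-0.472 − 0.318) / (1 − (0.318)(-0.472)) = -0.7900/1.1501 = -0.6869.

-0.687c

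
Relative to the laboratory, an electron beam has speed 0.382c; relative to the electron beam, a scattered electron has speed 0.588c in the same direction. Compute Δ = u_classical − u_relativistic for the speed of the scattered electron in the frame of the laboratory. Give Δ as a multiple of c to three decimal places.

Galilean: u_cl = 0.588 + 0.382 = 0.9700.
Relativistic: u_rel = (0.588 + 0.382) / (1 + 0.588·0.382) = 0.9700/1.2246 = 0.7921.
Δ = 0.9700 − 0.7921 = 0.1779.

Δ = 0.178c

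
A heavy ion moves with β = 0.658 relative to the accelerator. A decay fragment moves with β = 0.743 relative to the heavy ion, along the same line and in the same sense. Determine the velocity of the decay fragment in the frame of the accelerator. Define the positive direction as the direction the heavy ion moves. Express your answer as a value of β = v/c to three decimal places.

β = 0.941

With v = 0.658 and u' = 0.743 (in units of c),
u = (u' + v)/(1 + u'v/c²):
u = (0.743 + 0.658) / (1 + 0.743·0.658) = 1.4010/1.4889 = 0.9410
(Galilean addition would give +1.401c, exceeding c.)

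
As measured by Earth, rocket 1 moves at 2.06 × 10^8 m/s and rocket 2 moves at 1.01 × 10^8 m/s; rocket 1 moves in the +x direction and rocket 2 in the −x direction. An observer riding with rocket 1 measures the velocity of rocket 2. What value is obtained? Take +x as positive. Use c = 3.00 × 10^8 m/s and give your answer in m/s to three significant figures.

-2.49 × 10^8 m/s

β_A = 0.687, β_B = -0.337 (dividing each by c = 3.00 × 10^8 m/s).
Transform to A's frame with the inverse velocity-addition law: u' = (u − v)/(1 − uv/c²), taking u = β_B and v = β_A.
u' = (-0.337 − 0.687) / (1 − (0.687)(-0.337)) = -1.0233/1.2312 = -0.8312.
u' = -0.8312 × 3.00 × 10^8 m/s.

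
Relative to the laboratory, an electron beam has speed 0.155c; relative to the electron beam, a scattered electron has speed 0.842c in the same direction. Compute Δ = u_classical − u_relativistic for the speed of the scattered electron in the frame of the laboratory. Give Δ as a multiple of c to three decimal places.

Galilean: u_cl = 0.842 + 0.155 = 0.9970.
Relativistic: u_rel = (0.842 + 0.155) / (1 + 0.842·0.155) = 0.9970/1.1305 = 0.8819.
Δ = 0.9970 − 0.8819 = 0.1151.

Δ = 0.115c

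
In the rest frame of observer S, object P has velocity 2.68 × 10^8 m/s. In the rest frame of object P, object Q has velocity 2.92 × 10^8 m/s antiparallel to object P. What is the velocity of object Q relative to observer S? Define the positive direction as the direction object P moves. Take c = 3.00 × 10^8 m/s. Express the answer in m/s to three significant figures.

-1.84 × 10^8 m/s

In units of c (dividing by 3.00 × 10^8 m/s): v = 0.893, u' = -0.973.
u = (u' + v)/(1 + u'v/c²):
u = (-0.973 + 0.893) / (1 + (-0.973)·0.893) = -0.0800/0.1305 = -0.6131
Converting back: u = -0.6131 × 3.00 × 10^8 m/s.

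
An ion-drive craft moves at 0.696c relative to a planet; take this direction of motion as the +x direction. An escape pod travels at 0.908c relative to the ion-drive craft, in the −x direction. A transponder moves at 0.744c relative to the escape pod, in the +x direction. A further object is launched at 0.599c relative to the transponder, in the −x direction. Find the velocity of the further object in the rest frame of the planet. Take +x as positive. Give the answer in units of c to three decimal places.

-0.370c

Apply u = (u' + v)/(1 + u'v/c²) successively, working outward toward the planet.
Start: velocity of the ion-drive craft relative to the planet = 0.6960c.
Compose with the escape pod (u' = -0.908 in the ion-drive craft frame): u_1 = (-0.908 + 0.696) / (1 + (-0.908)·0.696) = -0.2120/0.3680 = -0.5760.
Compose with the transponder (u' = 0.744 in the escape pod frame): u_2 = (0.744 + (-0.576)) / (1 + 0.744·(-0.576)) = 0.1680/0.5714 = 0.2939.
Compose with the further object (u' = -0.599 in the transponder frame): u_3 = (-0.599 + 0.294) / (1 + (-0.599)·0.294) = -0.3051/0.8239 = -0.3703.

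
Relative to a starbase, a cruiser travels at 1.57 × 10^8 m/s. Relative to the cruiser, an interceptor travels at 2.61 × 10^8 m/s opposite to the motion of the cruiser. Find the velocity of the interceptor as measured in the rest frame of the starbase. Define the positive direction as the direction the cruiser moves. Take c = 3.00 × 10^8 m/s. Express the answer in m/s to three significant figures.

-1.91 × 10^8 m/s

In units of c (dividing by 3.00 × 10^8 m/s): v = 0.523, u' = -0.870.
u = (u' + v)/(1 + u'v/c²):
u = (-0.870 + 0.523) / (1 + (-0.870)·0.523) = -0.3467/0.5447 = -0.6364
(Galilean addition would give -0.347c.)
Converting back: u = -0.6364 × 3.00 × 10^8 m/s.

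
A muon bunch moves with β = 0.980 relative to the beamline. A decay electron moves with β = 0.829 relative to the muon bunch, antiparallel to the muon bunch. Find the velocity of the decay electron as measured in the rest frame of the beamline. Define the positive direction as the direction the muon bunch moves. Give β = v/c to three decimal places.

β = +0.805

With v = 0.980 and u' = -0.829 (in units of c),
u = (u' + v)/(1 + u'v/c²):
u = (-0.829 + 0.980) / (1 + (-0.829)·0.980) = 0.1510/0.1876 = 0.8050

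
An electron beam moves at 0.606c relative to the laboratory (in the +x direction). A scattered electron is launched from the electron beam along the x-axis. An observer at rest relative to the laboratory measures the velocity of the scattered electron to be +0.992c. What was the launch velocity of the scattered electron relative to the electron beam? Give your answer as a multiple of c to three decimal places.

Invert the composition law: u' = (u − v)/(1 − uv/c²).
u' = (0.992 − 0.606) / (1 − (0.992)(0.606)) = 0.3860/0.3988 = 0.9678.

+0.968c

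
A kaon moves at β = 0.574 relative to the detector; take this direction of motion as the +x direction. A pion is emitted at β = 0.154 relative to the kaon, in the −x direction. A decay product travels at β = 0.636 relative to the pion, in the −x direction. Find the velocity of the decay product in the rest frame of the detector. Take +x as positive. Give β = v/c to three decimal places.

β = -0.248

Apply u = (u' + v)/(1 + u'v/c²) successively, working outward toward the detector.
Start: velocity of the kaon relative to the detector = 0.5740c.
Compose with the pion (u' = -0.154 in the kaon frame): u_1 = (-0.154 + 0.574) / (1 + (-0.154)·0.574) = 0.4200/0.9116 = 0.4607.
Compose with the decay product (u' = -0.636 in the pion frame): u_2 = (-0.636 + 0.461) / (1 + (-0.636)·0.461) = -0.1753/0.7070 = -0.2479.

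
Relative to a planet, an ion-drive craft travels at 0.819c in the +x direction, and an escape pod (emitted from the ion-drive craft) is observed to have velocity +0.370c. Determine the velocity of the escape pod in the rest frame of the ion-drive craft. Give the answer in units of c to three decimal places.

Invert the composition law: u' = (u − v)/(1 − uv/c²).
u' = (0.370 − 0.819) / (1 − (0.370)(0.819)) = -0.4490/0.6970 = -0.6442.

-0.644c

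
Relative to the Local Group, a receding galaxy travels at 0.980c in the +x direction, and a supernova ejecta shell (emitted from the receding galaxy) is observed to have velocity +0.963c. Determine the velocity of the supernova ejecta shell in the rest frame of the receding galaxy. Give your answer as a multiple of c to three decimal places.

Invert the composition law: u' = (u − v)/(1 − uv/c²).
u' = (0.963 − 0.980) / (1 − (0.963)(0.980)) = -0.0170/0.0563 = -0.3022.

-0.302c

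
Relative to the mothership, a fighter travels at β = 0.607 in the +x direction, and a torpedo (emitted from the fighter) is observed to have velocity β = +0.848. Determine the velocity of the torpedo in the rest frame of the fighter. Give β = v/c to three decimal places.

β = +0.497

Invert the composition law: u' = (u − v)/(1 − uv/c²).
u' = (0.848 − 0.607) / (1 − (0.848)(0.607)) = 0.2410/0.4853 = 0.4966.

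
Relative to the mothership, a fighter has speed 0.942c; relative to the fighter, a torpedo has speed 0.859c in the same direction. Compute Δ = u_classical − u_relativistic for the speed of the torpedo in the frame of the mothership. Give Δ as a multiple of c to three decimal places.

Δ = 0.806c

Galilean: u_cl = 0.859 + 0.942 = 1.8010.
Relativistic: u_rel = (0.859 + 0.942) / (1 + 0.859·0.942) = 1.8010/1.8092 = 0.9955.
Δ = 1.8010 − 0.9955 = 0.8055.
(The classical prediction exceeds c; the relativistic result does not.)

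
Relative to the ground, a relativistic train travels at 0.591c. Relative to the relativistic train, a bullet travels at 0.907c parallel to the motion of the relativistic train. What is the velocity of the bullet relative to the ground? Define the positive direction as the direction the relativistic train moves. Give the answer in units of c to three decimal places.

With v = 0.591 and u' = 0.907 (in units of c),
u = (u' + v)/(1 + u'v/c²):
u = (0.907 + 0.591) / (1 + 0.907·0.591) = 1.4980/1.5360 = 0.9752
(Galilean addition would give +1.498c, exceeding c.)

0.975c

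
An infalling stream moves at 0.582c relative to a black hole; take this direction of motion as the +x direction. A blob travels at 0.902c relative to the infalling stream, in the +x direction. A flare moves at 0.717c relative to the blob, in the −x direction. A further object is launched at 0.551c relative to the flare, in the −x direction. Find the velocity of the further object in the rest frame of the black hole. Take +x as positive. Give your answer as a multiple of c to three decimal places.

+0.556c

Apply u = (u' + v)/(1 + u'v/c²) successively, working outward toward the black hole.
Start: velocity of the infalling stream relative to the black hole = 0.5820c.
Compose with the blob (u' = 0.902 in the infalling stream frame): u_1 = (0.902 + 0.582) / (1 + 0.902·0.582) = 1.4840/1.5250 = 0.9731.
Compose with the flare (u' = -0.717 in the blob frame): u_2 = (-0.717 + 0.973) / (1 + (-0.717)·0.973) = 0.2561/0.3023 = 0.8474.
Compose with the further object (u' = -0.551 in the flare frame): u_3 = (-0.551 + 0.847) / (1 + (-0.551)·0.847) = 0.2964/0.5331 = 0.5560.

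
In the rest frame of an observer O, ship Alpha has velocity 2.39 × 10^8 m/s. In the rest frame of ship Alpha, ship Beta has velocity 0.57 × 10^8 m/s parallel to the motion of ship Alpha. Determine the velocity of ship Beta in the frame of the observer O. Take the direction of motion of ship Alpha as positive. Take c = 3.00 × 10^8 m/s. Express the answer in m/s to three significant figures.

2.57 × 10^8 m/s

In units of c (dividing by 3.00 × 10^8 m/s): v = 0.797, u' = 0.190.
u = (u' + v)/(1 + u'v/c²):
u = (0.190 + 0.797) / (1 + 0.190·0.797) = 0.9867/1.1514 = 0.8570
Converting back: u = 0.8570 × 3.00 × 10^8 m/s.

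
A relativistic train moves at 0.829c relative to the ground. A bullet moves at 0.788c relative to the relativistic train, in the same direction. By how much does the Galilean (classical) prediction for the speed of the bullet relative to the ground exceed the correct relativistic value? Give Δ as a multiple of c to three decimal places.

Galilean: u_cl = 0.788 + 0.829 = 1.6170.
Relativistic: u_rel = (0.788 + 0.829) / (1 + 0.788·0.829) = 1.6170/1.6533 = 0.9781.
Δ = 1.6170 − 0.9781 = 0.6389.
(The classical prediction exceeds c; the relativistic result does not.)

Δ = 0.639c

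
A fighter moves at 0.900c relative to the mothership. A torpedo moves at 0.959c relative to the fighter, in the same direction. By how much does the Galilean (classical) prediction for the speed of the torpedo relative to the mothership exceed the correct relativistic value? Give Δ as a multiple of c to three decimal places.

Galilean: u_cl = 0.959 + 0.900 = 1.8590.
Relativistic: u_rel = (0.959 + 0.900) / (1 + 0.959·0.900) = 1.8590/1.8631 = 0.9978.
Δ = 1.8590 − 0.9978 = 0.8612.
(The classical prediction exceeds c; the relativistic result does not.)

Δ = 0.861c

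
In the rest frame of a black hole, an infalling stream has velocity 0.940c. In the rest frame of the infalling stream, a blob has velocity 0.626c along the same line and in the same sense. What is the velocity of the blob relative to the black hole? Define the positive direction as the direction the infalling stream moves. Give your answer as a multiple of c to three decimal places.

0.986c

With v = 0.940 and u' = 0.626 (in units of c),
u = (u' + v)/(1 + u'v/c²):
u = (0.626 + 0.940) / (1 + 0.626·0.940) = 1.5660/1.5884 = 0.9859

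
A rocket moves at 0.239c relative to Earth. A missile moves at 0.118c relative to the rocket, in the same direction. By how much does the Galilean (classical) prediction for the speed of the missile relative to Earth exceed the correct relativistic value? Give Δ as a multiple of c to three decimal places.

Δ = 0.010c

Galilean: u_cl = 0.118 + 0.239 = 0.3570.
Relativistic: u_rel = (0.118 + 0.239) / (1 + 0.118·0.239) = 0.3570/1.0282 = 0.3472.
Δ = 0.3570 − 0.3472 = 0.0098.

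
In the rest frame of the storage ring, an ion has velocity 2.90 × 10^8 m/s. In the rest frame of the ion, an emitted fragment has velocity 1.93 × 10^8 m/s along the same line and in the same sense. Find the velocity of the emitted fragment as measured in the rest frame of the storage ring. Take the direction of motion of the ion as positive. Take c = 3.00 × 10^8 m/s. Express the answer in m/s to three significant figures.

In units of c (dividing by 3.00 × 10^8 m/s): v = 0.967, u' = 0.643.
u = (u' + v)/(1 + u'v/c²):
u = (0.643 + 0.967) / (1 + 0.643·0.967) = 1.6100/1.6219 = 0.9927
Converting back: u = 0.9927 × 3.00 × 10^8 m/s.

2.98 × 10^8 m/s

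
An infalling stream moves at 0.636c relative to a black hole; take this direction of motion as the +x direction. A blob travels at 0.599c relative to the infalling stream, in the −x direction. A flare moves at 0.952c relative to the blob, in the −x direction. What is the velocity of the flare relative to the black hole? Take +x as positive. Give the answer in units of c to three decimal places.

Apply u = (u' + v)/(1 + u'v/c²) successively, working outward toward the black hole.
Start: velocity of the infalling stream relative to the black hole = 0.6360c.
Compose with the blob (u' = -0.599 in the infalling stream frame): u_1 = (-0.599 + 0.636) / (1 + (-0.599)·0.636) = 0.0370/0.6190 = 0.0598.
Compose with the flare (u' = -0.952 in the blob frame): u_2 = (-0.952 + 0.060) / (1 + (-0.952)·0.060) = -0.8922/0.9431 = -0.9461.

-0.946c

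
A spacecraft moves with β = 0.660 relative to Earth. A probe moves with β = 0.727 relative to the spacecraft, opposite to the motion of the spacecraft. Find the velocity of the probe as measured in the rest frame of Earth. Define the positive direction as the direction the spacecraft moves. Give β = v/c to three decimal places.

β = -0.129

With v = 0.660 and u' = -0.727 (in units of c),
u = (u' + v)/(1 + u'v/c²):
u = (-0.727 + 0.660) / (1 + (-0.727)·0.660) = -0.0670/0.5202 = -0.1288
(Galilean addition would give -0.067c.)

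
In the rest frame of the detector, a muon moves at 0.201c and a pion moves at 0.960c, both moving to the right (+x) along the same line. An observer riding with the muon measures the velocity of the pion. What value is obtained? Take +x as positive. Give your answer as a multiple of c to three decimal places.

β_A = 0.201, β_B = 0.960.
Transform to A's frame with the inverse velocity-addition law: u' = (u − v)/(1 − uv/c²), taking u = β_B and v = β_A.
u' = (0.960 − 0.201) / (1 − (0.201)(0.960)) = 0.7590/0.8070 = 0.9405.

+0.940c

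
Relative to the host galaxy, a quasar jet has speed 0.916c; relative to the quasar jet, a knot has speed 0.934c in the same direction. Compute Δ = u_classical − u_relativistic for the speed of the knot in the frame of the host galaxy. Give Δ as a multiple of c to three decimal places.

Galilean: u_cl = 0.934 + 0.916 = 1.8500.
Relativistic: u_rel = (0.934 + 0.916) / (1 + 0.934·0.916) = 1.8500/1.8555 = 0.9970.
Δ = 1.8500 − 0.9970 = 0.8530.
(The classical prediction exceeds c; the relativistic result does not.)

Δ = 0.853c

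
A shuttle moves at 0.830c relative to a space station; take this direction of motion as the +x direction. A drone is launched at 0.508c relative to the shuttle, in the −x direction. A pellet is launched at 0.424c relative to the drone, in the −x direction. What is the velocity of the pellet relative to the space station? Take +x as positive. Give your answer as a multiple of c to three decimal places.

+0.174c

Apply u = (u' + v)/(1 + u'v/c²) successively, working outward toward the space station.
Start: velocity of the shuttle relative to the space station = 0.8300c.
Compose with the drone (u' = -0.508 in the shuttle frame): u_1 = (-0.508 + 0.830) / (1 + (-0.508)·0.830) = 0.3220/0.5784 = 0.5567.
Compose with the pellet (u' = -0.424 in the drone frame): u_2 = (-0.424 + 0.557) / (1 + (-0.424)·0.557) = 0.1327/0.7639 = 0.1738.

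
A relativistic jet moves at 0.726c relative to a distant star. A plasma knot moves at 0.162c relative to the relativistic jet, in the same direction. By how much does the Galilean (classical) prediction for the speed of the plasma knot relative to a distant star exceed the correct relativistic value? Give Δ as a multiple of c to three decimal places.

Galilean: u_cl = 0.162 + 0.726 = 0.8880.
Relativistic: u_rel = (0.162 + 0.726) / (1 + 0.162·0.726) = 0.8880/1.1176 = 0.7946.
Δ = 0.8880 − 0.7946 = 0.0934.

Δ = 0.093c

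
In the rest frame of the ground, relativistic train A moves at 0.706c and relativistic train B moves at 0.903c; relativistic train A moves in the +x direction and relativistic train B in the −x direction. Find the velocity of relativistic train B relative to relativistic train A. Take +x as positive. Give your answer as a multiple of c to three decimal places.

β_A = 0.706, β_B = -0.903.
Transform to A's frame with the inverse velocity-addition law: u' = (u − v)/(1 − uv/c²), taking u = β_B and v = β_A.
u' = (-0.903 − 0.706) / (1 − (0.706)(-0.903)) = -1.6090/1.6375 = -0.9826.

-0.983c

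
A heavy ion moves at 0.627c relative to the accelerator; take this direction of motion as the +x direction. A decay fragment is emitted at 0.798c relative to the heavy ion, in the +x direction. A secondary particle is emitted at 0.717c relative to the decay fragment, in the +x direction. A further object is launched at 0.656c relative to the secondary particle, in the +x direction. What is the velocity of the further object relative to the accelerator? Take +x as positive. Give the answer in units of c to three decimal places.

0.998c

Apply u = (u' + v)/(1 + u'v/c²) successively, working outward toward the accelerator.
Start: velocity of the heavy ion relative to the accelerator = 0.6270c.
Compose with the decay fragment (u' = 0.798 in the heavy ion frame): u_1 = (0.798 + 0.627) / (1 + 0.798·0.627) = 1.4250/1.5003 = 0.9498.
Compose with the secondary particle (u' = 0.717 in the decay fragment frame): u_2 = (0.717 + 0.950) / (1 + 0.717·0.950) = 1.6668/1.6810 = 0.9915.
Compose with the further object (u' = 0.656 in the secondary particle frame): u_3 = (0.656 + 0.992) / (1 + 0.656·0.992) = 1.6475/1.6505 = 0.9982.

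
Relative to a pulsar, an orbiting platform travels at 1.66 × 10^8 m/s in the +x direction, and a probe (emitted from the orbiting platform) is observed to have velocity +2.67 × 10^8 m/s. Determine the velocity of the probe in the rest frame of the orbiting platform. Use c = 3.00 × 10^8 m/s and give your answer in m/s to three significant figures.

+1.99 × 10^8 m/s

v = 0.553c, u = 0.890c.
Invert the composition law: u' = (u − v)/(1 − uv/c²).
u' = (0.890 − 0.553) / (1 − (0.890)(0.553)) = 0.3367/0.5075 = 0.6633.
u' = 0.6633 × 3.00 × 10^8 m/s.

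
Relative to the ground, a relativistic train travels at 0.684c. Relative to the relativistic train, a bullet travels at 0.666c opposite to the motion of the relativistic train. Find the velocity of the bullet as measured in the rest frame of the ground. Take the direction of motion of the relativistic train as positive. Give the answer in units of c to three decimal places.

With v = 0.684 and u' = -0.666 (in units of c),
u = (u' + v)/(1 + u'v/c²):
u = (-0.666 + 0.684) / (1 + (-0.666)·0.684) = 0.0180/0.5445 = 0.0331

+0.033c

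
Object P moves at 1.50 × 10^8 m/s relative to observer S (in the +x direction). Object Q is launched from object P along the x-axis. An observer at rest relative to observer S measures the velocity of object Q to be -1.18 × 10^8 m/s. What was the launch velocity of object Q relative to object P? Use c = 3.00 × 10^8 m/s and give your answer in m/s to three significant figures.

v = 0.500c, u = -0.393c.
Invert the composition law: u' = (u − v)/(1 − uv/c²).
u' = (-0.393 − 0.500) / (1 − (-0.393)(0.500)) = -0.8933/1.1967 = -0.7465.
u' = -0.7465 × 3.00 × 10^8 m/s.

-2.24 × 10^8 m/s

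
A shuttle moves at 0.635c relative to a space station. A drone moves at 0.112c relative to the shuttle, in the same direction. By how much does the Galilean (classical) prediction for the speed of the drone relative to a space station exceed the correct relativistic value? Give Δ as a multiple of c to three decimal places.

Galilean: u_cl = 0.112 + 0.635 = 0.7470.
Relativistic: u_rel = (0.112 + 0.635) / (1 + 0.112·0.635) = 0.7470/1.0711 = 0.6974.
Δ = 0.7470 − 0.6974 = 0.0496.

Δ = 0.050c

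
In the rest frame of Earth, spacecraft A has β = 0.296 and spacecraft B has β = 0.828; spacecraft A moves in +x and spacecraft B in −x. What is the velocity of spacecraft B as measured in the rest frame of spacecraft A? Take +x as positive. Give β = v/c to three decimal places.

β = -0.903

β_A = 0.296, β_B = -0.828.
Transform to A's frame with the inverse velocity-addition law: u' = (u − v)/(1 − uv/c²), taking u = β_B and v = β_A.
u' = (-0.828 − 0.296) / (1 − (0.296)(-0.828)) = -1.1240/1.2451 = -0.9027.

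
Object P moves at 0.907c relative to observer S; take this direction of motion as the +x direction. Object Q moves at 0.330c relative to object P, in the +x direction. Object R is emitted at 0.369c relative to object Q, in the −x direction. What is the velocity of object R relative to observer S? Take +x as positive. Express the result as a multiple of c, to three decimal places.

Apply u = (u' + v)/(1 + u'v/c²) successively, working outward toward observer S.
Start: velocity of object P relative to observer S = 0.9070c.
Compose with object Q (u' = 0.330 in object P frame): u_1 = (0.330 + 0.907) / (1 + 0.330·0.907) = 1.2370/1.2993 = 0.9520.
Compose with object R (u' = -0.369 in object Q frame): u_2 = (-0.369 + 0.952) / (1 + (-0.369)·0.952) = 0.5830/0.6487 = 0.8988.

+0.899c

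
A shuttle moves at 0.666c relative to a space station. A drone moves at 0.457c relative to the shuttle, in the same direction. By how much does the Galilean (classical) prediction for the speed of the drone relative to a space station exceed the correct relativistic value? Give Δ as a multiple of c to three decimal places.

Δ = 0.262c

Galilean: u_cl = 0.457 + 0.666 = 1.1230.
Relativistic: u_rel = (0.457 + 0.666) / (1 + 0.457·0.666) = 1.1230/1.3044 = 0.8610.
Δ = 1.1230 − 0.8610 = 0.2620.
(The classical prediction exceeds c; the relativistic result does not.)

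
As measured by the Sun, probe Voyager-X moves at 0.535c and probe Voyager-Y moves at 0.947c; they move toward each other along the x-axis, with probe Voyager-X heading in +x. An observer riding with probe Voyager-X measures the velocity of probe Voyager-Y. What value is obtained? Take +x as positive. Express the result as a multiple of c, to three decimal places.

-0.984c

β_A = 0.535, β_B = -0.947.
Transform to A's frame with the inverse velocity-addition law: u' = (u − v)/(1 − uv/c²), taking u = β_B and v = β_A.
u' = (-0.947 − 0.535) / (1 − (0.535)(-0.947)) = -1.4820/1.5066 = -0.9836.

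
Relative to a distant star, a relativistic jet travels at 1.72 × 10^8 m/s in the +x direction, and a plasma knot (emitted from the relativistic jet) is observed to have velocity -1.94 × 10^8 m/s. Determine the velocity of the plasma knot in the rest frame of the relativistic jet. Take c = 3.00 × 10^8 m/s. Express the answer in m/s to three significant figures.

v = 0.573c, u = -0.647c.
Invert the composition law: u' = (u − v)/(1 − uv/c²).
u' = (-0.647 − 0.573) / (1 − (-0.647)(0.573)) = -1.2200/1.3708 = -0.8900.
u' = -0.8900 × 3.00 × 10^8 m/s.

-2.67 × 10^8 m/s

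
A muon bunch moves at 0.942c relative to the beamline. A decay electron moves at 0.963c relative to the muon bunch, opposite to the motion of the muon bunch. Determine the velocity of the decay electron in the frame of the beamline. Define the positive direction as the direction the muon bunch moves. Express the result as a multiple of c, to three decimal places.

-0.226c

With v = 0.942 and u' = -0.963 (in units of c),
u = (u' + v)/(1 + u'v/c²):
u = (-0.963 + 0.942) / (1 + (-0.963)·0.942) = -0.0210/0.0929 = -0.2262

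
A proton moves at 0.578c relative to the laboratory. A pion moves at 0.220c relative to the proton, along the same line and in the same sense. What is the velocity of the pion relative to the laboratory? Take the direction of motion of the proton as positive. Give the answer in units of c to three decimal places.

With v = 0.578 and u' = 0.220 (in units of c),
u = (u' + v)/(1 + u'v/c²):
u = (0.220 + 0.578) / (1 + 0.220·0.578) = 0.7980/1.1272 = 0.7080
(Galilean addition would give +0.798c.)

0.708c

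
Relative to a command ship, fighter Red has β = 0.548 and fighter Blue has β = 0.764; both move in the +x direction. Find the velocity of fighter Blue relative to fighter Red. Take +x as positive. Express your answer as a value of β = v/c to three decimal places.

β = +0.372

β_A = 0.548, β_B = 0.764.
Transform to A's frame with the inverse velocity-addition law: u' = (u − v)/(1 − uv/c²), taking u = β_B and v = β_A.
u' = (0.764 − 0.548) / (1 − (0.548)(0.764)) = 0.2160/0.5813 = 0.3716.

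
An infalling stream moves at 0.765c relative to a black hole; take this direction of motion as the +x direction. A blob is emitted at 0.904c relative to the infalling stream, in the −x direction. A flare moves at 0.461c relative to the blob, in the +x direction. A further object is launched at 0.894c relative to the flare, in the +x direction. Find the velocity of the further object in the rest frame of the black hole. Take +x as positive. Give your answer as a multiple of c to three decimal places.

Apply u = (u' + v)/(1 + u'v/c²) successively, working outward toward the black hole.
Start: velocity of the infalling stream relative to the black hole = 0.7650c.
Compose with the blob (u' = -0.904 in the infalling stream frame): u_1 = (-0.904 + 0.765) / (1 + (-0.904)·0.765) = -0.1390/0.3084 = -0.4507.
Compose with the flare (u' = 0.461 in the blob frame): u_2 = (0.461 + (-0.451)) / (1 + 0.461·(-0.451)) = 0.0103/0.7922 = 0.0131.
Compose with the further object (u' = 0.894 in the flare frame): u_3 = (0.894 + 0.013) / (1 + 0.894·0.013) = 0.9071/1.0117 = 0.8966.

+0.897c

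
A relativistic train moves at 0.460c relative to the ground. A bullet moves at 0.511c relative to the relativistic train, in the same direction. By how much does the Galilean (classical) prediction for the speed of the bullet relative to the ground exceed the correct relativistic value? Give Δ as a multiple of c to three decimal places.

Galilean: u_cl = 0.511 + 0.460 = 0.9710.
Relativistic: u_rel = (0.511 + 0.460) / (1 + 0.511·0.460) = 0.9710/1.2351 = 0.7862.
Δ = 0.9710 − 0.7862 = 0.1848.

Δ = 0.185c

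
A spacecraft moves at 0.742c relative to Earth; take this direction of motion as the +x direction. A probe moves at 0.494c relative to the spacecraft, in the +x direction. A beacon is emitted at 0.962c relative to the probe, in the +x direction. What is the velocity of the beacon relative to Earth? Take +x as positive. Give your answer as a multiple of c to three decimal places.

Apply u = (u' + v)/(1 + u'v/c²) successively, working outward toward Earth.
Start: velocity of the spacecraft relative to Earth = 0.7420c.
Compose with the probe (u' = 0.494 in the spacecraft frame): u_1 = (0.494 + 0.742) / (1 + 0.494·0.742) = 1.2360/1.3665 = 0.9045.
Compose with the beacon (u' = 0.962 in the probe frame): u_2 = (0.962 + 0.904) / (1 + 0.962·0.904) = 1.8665/1.8701 = 0.9981.

0.998c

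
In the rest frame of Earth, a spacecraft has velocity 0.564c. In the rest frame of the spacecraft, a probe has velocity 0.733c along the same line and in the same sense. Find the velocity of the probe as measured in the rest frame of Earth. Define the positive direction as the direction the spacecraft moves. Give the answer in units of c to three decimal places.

0.918c

With v = 0.564 and u' = 0.733 (in units of c),
u = (u' + v)/(1 + u'v/c²):
u = (0.733 + 0.564) / (1 + 0.733·0.564) = 1.2970/1.4134 = 0.9176
(Galilean addition would give +1.297c, exceeding c.)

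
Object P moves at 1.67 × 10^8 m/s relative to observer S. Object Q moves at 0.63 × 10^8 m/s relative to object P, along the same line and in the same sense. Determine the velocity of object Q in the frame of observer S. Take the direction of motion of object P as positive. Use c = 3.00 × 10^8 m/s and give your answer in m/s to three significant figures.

In units of c (dividing by 3.00 × 10^8 m/s): v = 0.557, u' = 0.210.
u = (u' + v)/(1 + u'v/c²):
u = (0.210 + 0.557) / (1 + 0.210·0.557) = 0.7667/1.1169 = 0.6864
Converting back: u = 0.6864 × 3.00 × 10^8 m/s.

2.06 × 10^8 m/s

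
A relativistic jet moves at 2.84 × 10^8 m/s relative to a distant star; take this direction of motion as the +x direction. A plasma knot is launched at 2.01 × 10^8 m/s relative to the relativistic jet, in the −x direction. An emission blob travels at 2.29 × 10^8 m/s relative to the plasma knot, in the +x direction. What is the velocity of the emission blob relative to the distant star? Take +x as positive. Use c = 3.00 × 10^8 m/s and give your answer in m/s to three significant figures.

+2.89 × 10^8 m/s

Apply u = (u' + v)/(1 + u'v/c²) successively, working outward toward the distant star.
(Dividing each given speed by c = 3.00 × 10^8 m/s to work in units of c.)
Start: velocity of the relativistic jet relative to the distant star = 0.9467c.
Compose with the plasma knot (u' = -0.670 in the relativistic jet frame): u_1 = (-0.670 + 0.947) / (1 + (-0.670)·0.947) = 0.2767/0.3657 = 0.7565.
Compose with the emission blob (u' = 0.763 in the plasma knot frame): u_2 = (0.763 + 0.756) / (1 + 0.763·0.756) = 1.5198/1.5774 = 0.9635.
So u = 0.9635 × 3.00 × 10^8 m/s.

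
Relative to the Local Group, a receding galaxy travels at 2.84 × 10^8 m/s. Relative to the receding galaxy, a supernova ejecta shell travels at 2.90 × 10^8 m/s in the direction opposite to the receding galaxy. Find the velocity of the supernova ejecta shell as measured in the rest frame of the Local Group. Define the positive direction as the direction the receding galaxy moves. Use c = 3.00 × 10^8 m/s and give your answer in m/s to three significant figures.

-7.07 × 10^7 m/s

In units of c (dividing by 3.00 × 10^8 m/s): v = 0.947, u' = -0.967.
u = (u' + v)/(1 + u'v/c²):
u = (-0.967 + 0.947) / (1 + (-0.967)·0.947) = -0.0200/0.0849 = -0.2356
Converting back: u = -0.2356 × 3.00 × 10^8 m/s.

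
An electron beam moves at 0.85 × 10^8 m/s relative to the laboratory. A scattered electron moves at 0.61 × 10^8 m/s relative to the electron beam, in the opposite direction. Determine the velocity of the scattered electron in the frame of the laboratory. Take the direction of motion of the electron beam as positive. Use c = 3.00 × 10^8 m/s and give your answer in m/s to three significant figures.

In units of c (dividing by 3.00 × 10^8 m/s): v = 0.283, u' = -0.203.
u = (u' + v)/(1 + u'v/c²):
u = (-0.203 + 0.283) / (1 + (-0.203)·0.283) = 0.0800/0.9424 = 0.0849
Converting back: u = 0.0849 × 3.00 × 10^8 m/s.

+2.55 × 10^7 m/s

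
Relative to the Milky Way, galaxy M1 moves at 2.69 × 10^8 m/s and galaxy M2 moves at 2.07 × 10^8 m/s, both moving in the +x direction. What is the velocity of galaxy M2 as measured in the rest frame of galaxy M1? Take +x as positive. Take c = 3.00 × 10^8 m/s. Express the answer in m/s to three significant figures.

β_A = 0.897, β_B = 0.690 (dividing each by c = 3.00 × 10^8 m/s).
Transform to A's frame with the inverse velocity-addition law: u' = (u − v)/(1 − uv/c²), taking u = β_B and v = β_A.
u' = (0.690 − 0.897) / (1 − (0.897)(0.690)) = -0.2067/0.3813 = -0.5420.
u' = -0.5420 × 3.00 × 10^8 m/s.

-1.63 × 10^8 m/s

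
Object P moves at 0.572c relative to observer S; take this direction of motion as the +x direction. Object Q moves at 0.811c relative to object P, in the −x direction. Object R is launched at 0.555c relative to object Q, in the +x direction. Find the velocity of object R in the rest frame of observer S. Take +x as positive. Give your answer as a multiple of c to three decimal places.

+0.145c

Apply u = (u' + v)/(1 + u'v/c²) successively, working outward toward observer S.
Start: velocity of object P relative to observer S = 0.5720c.
Compose with object Q (u' = -0.811 in object P frame): u_1 = (-0.811 + 0.572) / (1 + (-0.811)·0.572) = -0.2390/0.5361 = -0.4458.
Compose with object R (u' = 0.555 in object Q frame): u_2 = (0.555 + (-0.446)) / (1 + 0.555·(-0.446)) = 0.1092/0.7526 = 0.1451.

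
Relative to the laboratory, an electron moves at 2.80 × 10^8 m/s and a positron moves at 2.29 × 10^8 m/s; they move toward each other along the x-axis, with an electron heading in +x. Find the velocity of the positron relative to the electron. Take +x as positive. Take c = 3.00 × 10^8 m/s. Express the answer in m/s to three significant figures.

β_A = 0.933, β_B = -0.763 (dividing each by c = 3.00 × 10^8 m/s).
Transform to A's frame with the inverse velocity-addition law: u' = (u − v)/(1 − uv/c²), taking u = β_B and v = β_A.
u' = (-0.763 − 0.933) / (1 − (0.933)(-0.763)) = -1.6967/1.7124 = -0.9908.
u' = -0.9908 × 3.00 × 10^8 m/s.

-2.97 × 10^8 m/s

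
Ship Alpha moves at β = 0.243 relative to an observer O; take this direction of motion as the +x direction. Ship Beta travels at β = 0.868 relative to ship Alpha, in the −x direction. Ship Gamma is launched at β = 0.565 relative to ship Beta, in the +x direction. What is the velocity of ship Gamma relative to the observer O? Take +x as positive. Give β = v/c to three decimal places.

Apply u = (u' + v)/(1 + u'v/c²) successively, working outward toward the observer O.
Start: velocity of ship Alpha relative to the observer O = 0.2430c.
Compose with ship Beta (u' = -0.868 in ship Alpha frame): u_1 = (-0.868 + 0.243) / (1 + (-0.868)·0.243) = -0.6250/0.7891 = -0.7921.
Compose with ship Gamma (u' = 0.565 in ship Beta frame): u_2 = (0.565 + (-0.792)) / (1 + 0.565·(-0.792)) = -0.2271/0.5525 = -0.4110.

β = -0.411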